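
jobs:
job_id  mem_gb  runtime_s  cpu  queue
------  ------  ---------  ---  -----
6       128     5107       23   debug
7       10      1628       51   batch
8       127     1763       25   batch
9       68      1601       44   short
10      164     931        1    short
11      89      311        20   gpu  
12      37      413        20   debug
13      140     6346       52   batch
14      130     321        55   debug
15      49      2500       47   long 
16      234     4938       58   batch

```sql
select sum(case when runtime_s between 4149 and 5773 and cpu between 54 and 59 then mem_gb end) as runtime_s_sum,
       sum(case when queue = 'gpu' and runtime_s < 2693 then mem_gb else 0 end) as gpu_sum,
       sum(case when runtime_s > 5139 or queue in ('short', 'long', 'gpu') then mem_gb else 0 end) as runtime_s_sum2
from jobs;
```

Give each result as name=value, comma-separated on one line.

runtime_s_sum=234, gpu_sum=89, runtime_s_sum2=510

[runtime_s_sum: runtime_s between 4149 and 5773 and cpu between 54 and 59]
job_id=6: ✗
job_id=7: ✗
job_id=8: ✗
job_id=9: ✗
job_id=10: ✗
job_id=11: ✗
job_id=12: ✗
job_id=13: ✗
job_id=14: ✗
job_id=15: ✗
job_id=16: ✓ → 234
runtime_s_sum = 234
—
[gpu_sum: queue = 'gpu' and runtime_s < 2693]
job_id=6: ✗
job_id=7: ✗
job_id=8: ✗
job_id=9: ✗
job_id=10: ✗
job_id=11: ✓ → 89
job_id=12: ✗
job_id=13: ✗
job_id=14: ✗
job_id=15: ✗
job_id=16: ✗
gpu_sum = 89
—
[runtime_s_sum2: runtime_s > 5139 or queue in ('short', 'long', 'gpu')]
job_id=6: ✗
job_id=7: ✗
job_id=8: ✗
job_id=9: ✓ → 68
job_id=10: ✓ → 164
job_id=11: ✓ → 89
job_id=12: ✗
job_id=13: ✓ → 140
job_id=14: ✗
job_id=15: ✓ → 49
job_id=16: ✗
runtime_s_sum2 = 68 + 164 + 89 + 140 + 49 = 510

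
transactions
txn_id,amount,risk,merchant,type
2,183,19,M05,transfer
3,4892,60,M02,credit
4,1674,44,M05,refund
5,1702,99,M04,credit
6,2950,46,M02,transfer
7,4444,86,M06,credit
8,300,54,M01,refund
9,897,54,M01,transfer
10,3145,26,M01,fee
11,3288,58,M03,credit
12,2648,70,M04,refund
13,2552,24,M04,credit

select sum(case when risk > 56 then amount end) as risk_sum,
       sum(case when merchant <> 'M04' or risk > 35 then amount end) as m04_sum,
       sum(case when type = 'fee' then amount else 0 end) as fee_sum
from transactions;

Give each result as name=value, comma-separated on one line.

risk_sum=16974, m04_sum=26123, fee_sum=3145

[risk_sum: risk > 56]
txn_id=2: ✗
txn_id=3: ✓ → 4892
txn_id=4: ✗
txn_id=5: ✓ → 1702
txn_id=6: ✗
txn_id=7: ✓ → 4444
txn_id=8: ✗
txn_id=9: ✗
txn_id=10: ✗
txn_id=11: ✓ → 3288
txn_id=12: ✓ → 2648
txn_id=13: ✗
risk_sum = 4892 + 1702 + 4444 + 3288 + 2648 = 16974
—
[m04_sum: merchant <> 'M04' or risk > 35]
txn_id=2: ✓ → 183
txn_id=3: ✓ → 4892
txn_id=4: ✓ → 1674
txn_id=5: ✓ → 1702
txn_id=6: ✓ → 2950
txn_id=7: ✓ → 4444
txn_id=8: ✓ → 300
txn_id=9: ✓ → 897
txn_id=10: ✓ → 3145
txn_id=11: ✓ → 3288
txn_id=12: ✓ → 2648
txn_id=13: ✗
m04_sum = 183 + 4892 + 1674 + 1702 + 2950 + 4444 + 300 + 897 + 3145 + 3288 + 2648 = 26123
—
[fee_sum: type = 'fee']
txn_id=2: ✗
txn_id=3: ✗
txn_id=4: ✗
txn_id=5: ✗
txn_id=6: ✗
txn_id=7: ✗
txn_id=8: ✗
txn_id=9: ✗
txn_id=10: ✓ → 3145
txn_id=11: ✗
txn_id=12: ✗
txn_id=13: ✗
fee_sum = 3145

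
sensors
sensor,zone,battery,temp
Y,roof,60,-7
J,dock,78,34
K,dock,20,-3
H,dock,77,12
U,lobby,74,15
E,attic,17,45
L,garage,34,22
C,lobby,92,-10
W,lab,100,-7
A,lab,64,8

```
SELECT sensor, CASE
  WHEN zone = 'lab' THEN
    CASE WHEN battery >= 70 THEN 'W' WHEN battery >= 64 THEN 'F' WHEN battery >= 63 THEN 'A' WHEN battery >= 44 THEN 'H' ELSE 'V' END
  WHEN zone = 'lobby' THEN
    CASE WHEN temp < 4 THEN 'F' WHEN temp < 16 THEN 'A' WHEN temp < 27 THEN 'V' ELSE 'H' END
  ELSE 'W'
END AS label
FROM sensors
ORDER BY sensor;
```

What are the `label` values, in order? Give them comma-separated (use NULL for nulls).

F, F, W, W, W, W, W, A, W, W

sensor=A: zone='lab' → inner[battery >= 64] → F
sensor=C: zone='lobby' → inner[temp < 4] → F
sensor=E: zone='attic' → outer ELSE → W
sensor=H: zone='dock' → outer ELSE → W
sensor=J: zone='dock' → outer ELSE → W
sensor=K: zone='dock' → outer ELSE → W
sensor=L: zone='garage' → outer ELSE → W
sensor=U: zone='lobby' → inner[temp < 16] → A
sensor=W: zone='lab' → inner[battery >= 70] → W
sensor=Y: zone='roof' → outer ELSE → W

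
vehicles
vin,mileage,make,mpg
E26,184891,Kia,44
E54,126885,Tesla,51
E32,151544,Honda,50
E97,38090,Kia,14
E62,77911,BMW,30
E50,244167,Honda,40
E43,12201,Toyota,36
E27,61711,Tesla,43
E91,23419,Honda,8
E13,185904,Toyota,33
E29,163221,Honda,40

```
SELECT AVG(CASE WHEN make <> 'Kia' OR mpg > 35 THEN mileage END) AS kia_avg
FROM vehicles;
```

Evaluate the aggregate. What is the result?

vin=E26: ✓ → 184891
vin=E54: ✓ → 126885
vin=E32: ✓ → 151544
vin=E97: ✗
vin=E62: ✓ → 77911
vin=E50: ✓ → 244167
vin=E43: ✓ → 12201
vin=E27: ✓ → 61711
vin=E91: ✓ → 23419
vin=E13: ✓ → 185904
vin=E29: ✓ → 163221
kia_avg = (184891 + 126885 + 151544 + 77911 + 244167 + 12201 + 61711 + 23419 + 185904 + 163221) / 10 = 123185.4

123185.4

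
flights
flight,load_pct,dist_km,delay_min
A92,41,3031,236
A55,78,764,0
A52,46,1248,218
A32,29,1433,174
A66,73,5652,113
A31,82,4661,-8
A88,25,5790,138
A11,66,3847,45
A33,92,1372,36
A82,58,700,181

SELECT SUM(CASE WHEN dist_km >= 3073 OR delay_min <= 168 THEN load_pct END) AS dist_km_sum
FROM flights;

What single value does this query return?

416

flight=A92: ✗
flight=A55: ✓ → 78
flight=A52: ✗
flight=A32: ✗
flight=A66: ✓ → 73
flight=A31: ✓ → 82
flight=A88: ✓ → 25
flight=A11: ✓ → 66
flight=A33: ✓ → 92
flight=A82: ✗
dist_km_sum = 78 + 73 + 82 + 25 + 66 + 92 = 416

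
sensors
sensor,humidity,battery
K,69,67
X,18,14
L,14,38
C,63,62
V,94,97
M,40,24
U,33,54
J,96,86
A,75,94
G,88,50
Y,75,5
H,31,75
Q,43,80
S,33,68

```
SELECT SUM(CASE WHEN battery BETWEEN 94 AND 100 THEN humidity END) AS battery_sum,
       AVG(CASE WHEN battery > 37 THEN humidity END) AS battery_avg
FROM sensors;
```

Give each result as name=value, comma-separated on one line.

[battery_sum: battery BETWEEN 94 AND 100]
sensor=K: ✗
sensor=X: ✗
sensor=L: ✗
sensor=C: ✗
sensor=V: ✓ → 94
sensor=M: ✗
sensor=U: ✗
sensor=J: ✗
sensor=A: ✓ → 75
sensor=G: ✗
sensor=Y: ✗
sensor=H: ✗
sensor=Q: ✗
sensor=S: ✗
battery_sum = 94 + 75 = 169
—
[battery_avg: battery > 37]
sensor=K: ✓ → 69
sensor=X: ✗
sensor=L: ✓ → 14
sensor=C: ✓ → 63
sensor=V: ✓ → 94
sensor=M: ✗
sensor=U: ✓ → 33
sensor=J: ✓ → 96
sensor=A: ✓ → 75
sensor=G: ✓ → 88
sensor=Y: ✗
sensor=H: ✓ → 31
sensor=Q: ✓ → 43
sensor=S: ✓ → 33
battery_avg = (69 + 14 + 63 + 94 + 33 + 96 + 75 + 88 + 31 + 43 + 33) / 11 = 58.0909090909

battery_sum=169, battery_avg=58.0909090909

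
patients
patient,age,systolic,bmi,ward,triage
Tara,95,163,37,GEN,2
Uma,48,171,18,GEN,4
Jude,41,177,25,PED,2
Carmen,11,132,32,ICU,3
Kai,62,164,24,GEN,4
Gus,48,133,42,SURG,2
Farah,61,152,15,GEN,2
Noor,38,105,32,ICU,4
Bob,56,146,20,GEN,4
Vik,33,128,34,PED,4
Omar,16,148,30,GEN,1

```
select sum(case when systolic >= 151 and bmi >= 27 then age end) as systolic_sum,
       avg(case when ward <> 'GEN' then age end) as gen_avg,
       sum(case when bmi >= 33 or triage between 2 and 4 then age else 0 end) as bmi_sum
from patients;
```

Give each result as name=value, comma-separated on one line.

systolic_sum=95, gen_avg=34.2, bmi_sum=493

[systolic_sum: systolic >= 151 and bmi >= 27]
patient=Tara: ✓ → 95
patient=Uma: ✗
patient=Jude: ✗
patient=Carmen: ✗
patient=Kai: ✗
patient=Gus: ✗
patient=Farah: ✗
patient=Noor: ✗
patient=Bob: ✗
patient=Vik: ✗
patient=Omar: ✗
systolic_sum = 95
—
[gen_avg: ward <> 'GEN']
patient=Tara: ✗
patient=Uma: ✗
patient=Jude: ✓ → 41
patient=Carmen: ✓ → 11
patient=Kai: ✗
patient=Gus: ✓ → 48
patient=Farah: ✗
patient=Noor: ✓ → 38
patient=Bob: ✗
patient=Vik: ✓ → 33
patient=Omar: ✗
gen_avg = (41 + 11 + 48 + 38 + 33) / 5 = 34.2
—
[bmi_sum: bmi >= 33 or triage between 2 and 4]
patient=Tara: ✓ → 95
patient=Uma: ✓ → 48
patient=Jude: ✓ → 41
patient=Carmen: ✓ → 11
patient=Kai: ✓ → 62
patient=Gus: ✓ → 48
patient=Farah: ✓ → 61
patient=Noor: ✓ → 38
patient=Bob: ✓ → 56
patient=Vik: ✓ → 33
patient=Omar: ✗
bmi_sum = 95 + 48 + 41 + 11 + 62 + 48 + 61 + 38 + 56 + 33 = 493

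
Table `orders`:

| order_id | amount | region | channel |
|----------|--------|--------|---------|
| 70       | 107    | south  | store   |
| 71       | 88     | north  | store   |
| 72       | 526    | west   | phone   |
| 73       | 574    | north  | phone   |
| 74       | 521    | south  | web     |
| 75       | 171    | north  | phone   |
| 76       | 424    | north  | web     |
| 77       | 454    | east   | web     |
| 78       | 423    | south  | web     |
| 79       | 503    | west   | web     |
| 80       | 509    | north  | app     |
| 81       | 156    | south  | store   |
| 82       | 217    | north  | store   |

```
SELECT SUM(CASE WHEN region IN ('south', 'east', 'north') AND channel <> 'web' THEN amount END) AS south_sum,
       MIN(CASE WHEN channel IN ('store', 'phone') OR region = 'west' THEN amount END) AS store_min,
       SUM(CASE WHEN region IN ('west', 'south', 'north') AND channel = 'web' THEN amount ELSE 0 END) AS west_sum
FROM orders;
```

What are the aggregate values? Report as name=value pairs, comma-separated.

[south_sum: region IN ('south', 'east', 'north') AND channel <> 'web']
order_id=70: ✓ → 107
order_id=71: ✓ → 88
order_id=72: ✗
order_id=73: ✓ → 574
order_id=74: ✗
order_id=75: ✓ → 171
order_id=76: ✗
order_id=77: ✗
order_id=78: ✗
order_id=79: ✗
order_id=80: ✓ → 509
order_id=81: ✓ → 156
order_id=82: ✓ → 217
south_sum = 107 + 88 + 574 + 171 + 509 + 156 + 217 = 1822
—
[store_min: channel IN ('store', 'phone') OR region = 'west']
order_id=70: ✓ → 107
order_id=71: ✓ → 88
order_id=72: ✓ → 526
order_id=73: ✓ → 574
order_id=74: ✗
order_id=75: ✓ → 171
order_id=76: ✗
order_id=77: ✗
order_id=78: ✗
order_id=79: ✓ → 503
order_id=80: ✗
order_id=81: ✓ → 156
order_id=82: ✓ → 217
store_min = MIN(107, 88, 526, 574, 171, 503, 156, 217) = 88
—
[west_sum: region IN ('west', 'south', 'north') AND channel = 'web']
order_id=70: ✗
order_id=71: ✗
order_id=72: ✗
order_id=73: ✗
order_id=74: ✓ → 521
order_id=75: ✗
order_id=76: ✓ → 424
order_id=77: ✗
order_id=78: ✓ → 423
order_id=79: ✓ → 503
order_id=80: ✗
order_id=81: ✗
order_id=82: ✗
west_sum = 521 + 424 + 423 + 503 = 1871

south_sum=1822, store_min=88, west_sum=1871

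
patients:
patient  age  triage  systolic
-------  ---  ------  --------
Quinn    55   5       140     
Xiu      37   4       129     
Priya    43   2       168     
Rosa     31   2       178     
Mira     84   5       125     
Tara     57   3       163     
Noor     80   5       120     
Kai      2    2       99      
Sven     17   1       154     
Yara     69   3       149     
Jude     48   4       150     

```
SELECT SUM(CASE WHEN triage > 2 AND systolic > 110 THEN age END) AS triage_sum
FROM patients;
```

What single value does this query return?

430

patient=Quinn: ✓ → 55
patient=Xiu: ✓ → 37
patient=Priya: ✗
patient=Rosa: ✗
patient=Mira: ✓ → 84
patient=Tara: ✓ → 57
patient=Noor: ✓ → 80
patient=Kai: ✗
patient=Sven: ✗
patient=Yara: ✓ → 69
patient=Jude: ✓ → 48
triage_sum = 55 + 37 + 84 + 57 + 80 + 69 + 48 = 430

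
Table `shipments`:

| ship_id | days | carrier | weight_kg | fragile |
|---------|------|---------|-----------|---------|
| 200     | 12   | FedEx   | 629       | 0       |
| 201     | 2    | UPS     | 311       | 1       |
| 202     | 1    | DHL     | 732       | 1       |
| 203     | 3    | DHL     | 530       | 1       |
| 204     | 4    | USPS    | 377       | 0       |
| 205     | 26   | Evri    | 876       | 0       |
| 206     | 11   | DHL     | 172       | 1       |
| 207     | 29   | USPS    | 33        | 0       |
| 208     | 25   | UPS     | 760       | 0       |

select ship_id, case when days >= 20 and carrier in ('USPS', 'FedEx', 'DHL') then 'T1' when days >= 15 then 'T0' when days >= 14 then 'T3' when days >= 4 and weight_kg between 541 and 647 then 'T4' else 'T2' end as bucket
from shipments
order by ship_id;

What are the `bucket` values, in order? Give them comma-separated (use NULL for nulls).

T4, T2, T2, T2, T2, T0, T2, T1, T0

ship_id=200: days >= 4 and weight_kg between 541 and 647 → T4
ship_id=201: ELSE → T2
ship_id=202: ELSE → T2
ship_id=203: ELSE → T2
ship_id=204: ELSE → T2
ship_id=205: days >= 15 → T0
ship_id=206: ELSE → T2
ship_id=207: days >= 20 and carrier in ('USPS', 'FedEx', 'DHL') → T1
ship_id=208: days >= 15 → T0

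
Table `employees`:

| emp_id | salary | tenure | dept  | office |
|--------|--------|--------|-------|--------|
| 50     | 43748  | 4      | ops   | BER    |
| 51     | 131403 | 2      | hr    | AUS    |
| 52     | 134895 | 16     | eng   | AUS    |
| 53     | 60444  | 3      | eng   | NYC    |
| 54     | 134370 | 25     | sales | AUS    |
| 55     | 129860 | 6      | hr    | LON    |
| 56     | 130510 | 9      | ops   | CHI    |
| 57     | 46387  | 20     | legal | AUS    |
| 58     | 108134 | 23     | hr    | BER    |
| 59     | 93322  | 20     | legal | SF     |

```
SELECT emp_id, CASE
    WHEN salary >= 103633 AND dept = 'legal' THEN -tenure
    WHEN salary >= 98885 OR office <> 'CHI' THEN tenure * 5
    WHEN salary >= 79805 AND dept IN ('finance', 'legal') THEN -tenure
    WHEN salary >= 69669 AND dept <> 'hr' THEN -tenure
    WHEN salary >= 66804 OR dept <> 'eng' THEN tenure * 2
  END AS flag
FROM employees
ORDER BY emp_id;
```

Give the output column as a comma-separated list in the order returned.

emp_id=50: salary >= 98885 OR office <> 'CHI' → 20
emp_id=51: salary >= 98885 OR office <> 'CHI' → 10
emp_id=52: salary >= 98885 OR office <> 'CHI' → 80
emp_id=53: salary >= 98885 OR office <> 'CHI' → 15
emp_id=54: salary >= 98885 OR office <> 'CHI' → 125
emp_id=55: salary >= 98885 OR office <> 'CHI' → 30
emp_id=56: salary >= 98885 OR office <> 'CHI' → 45
emp_id=57: salary >= 98885 OR office <> 'CHI' → 100
emp_id=58: salary >= 98885 OR office <> 'CHI' → 115
emp_id=59: salary >= 98885 OR office <> 'CHI' → 100

20, 10, 80, 15, 125, 30, 45, 100, 115, 100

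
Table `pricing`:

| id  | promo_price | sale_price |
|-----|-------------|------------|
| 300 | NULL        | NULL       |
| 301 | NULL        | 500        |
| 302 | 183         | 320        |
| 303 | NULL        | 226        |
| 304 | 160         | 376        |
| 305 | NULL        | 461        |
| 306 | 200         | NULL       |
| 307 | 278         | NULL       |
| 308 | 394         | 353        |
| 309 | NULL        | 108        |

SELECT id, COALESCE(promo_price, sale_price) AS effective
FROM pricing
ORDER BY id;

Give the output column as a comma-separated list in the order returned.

NULL, 500, 183, 226, 160, 461, 200, 278, 394, 108

id=300: promo_price=NULL, sale_price=NULL (all NULL) → NULL
id=301: promo_price=NULL, sale_price=500 → 500
id=302: promo_price=183 → 183
id=303: promo_price=NULL, sale_price=226 → 226
id=304: promo_price=160 → 160
id=305: promo_price=NULL, sale_price=461 → 461
id=306: promo_price=200 → 200
id=307: promo_price=278 → 278
id=308: promo_price=394 → 394
id=309: promo_price=NULL, sale_price=108 → 108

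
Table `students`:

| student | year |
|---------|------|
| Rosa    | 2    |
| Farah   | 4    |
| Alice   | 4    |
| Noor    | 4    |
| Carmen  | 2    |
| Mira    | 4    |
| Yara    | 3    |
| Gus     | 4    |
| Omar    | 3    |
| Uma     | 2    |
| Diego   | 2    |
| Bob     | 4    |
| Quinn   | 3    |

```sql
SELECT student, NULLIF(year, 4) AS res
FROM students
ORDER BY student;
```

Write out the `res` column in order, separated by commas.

NULL, NULL, 2, 2, NULL, NULL, NULL, NULL, 3, 3, 2, 2, 3

student=Alice: year=4 vs 4: equal → NULL
student=Bob: year=4 vs 4: equal → NULL
student=Carmen: year=2 vs 4: differ → 2
student=Diego: year=2 vs 4: differ → 2
student=Farah: year=4 vs 4: equal → NULL
student=Gus: year=4 vs 4: equal → NULL
student=Mira: year=4 vs 4: equal → NULL
student=Noor: year=4 vs 4: equal → NULL
student=Omar: year=3 vs 4: differ → 3
student=Quinn: year=3 vs 4: differ → 3
student=Rosa: year=2 vs 4: differ → 2
student=Uma: year=2 vs 4: differ → 2
student=Yara: year=3 vs 4: differ → 3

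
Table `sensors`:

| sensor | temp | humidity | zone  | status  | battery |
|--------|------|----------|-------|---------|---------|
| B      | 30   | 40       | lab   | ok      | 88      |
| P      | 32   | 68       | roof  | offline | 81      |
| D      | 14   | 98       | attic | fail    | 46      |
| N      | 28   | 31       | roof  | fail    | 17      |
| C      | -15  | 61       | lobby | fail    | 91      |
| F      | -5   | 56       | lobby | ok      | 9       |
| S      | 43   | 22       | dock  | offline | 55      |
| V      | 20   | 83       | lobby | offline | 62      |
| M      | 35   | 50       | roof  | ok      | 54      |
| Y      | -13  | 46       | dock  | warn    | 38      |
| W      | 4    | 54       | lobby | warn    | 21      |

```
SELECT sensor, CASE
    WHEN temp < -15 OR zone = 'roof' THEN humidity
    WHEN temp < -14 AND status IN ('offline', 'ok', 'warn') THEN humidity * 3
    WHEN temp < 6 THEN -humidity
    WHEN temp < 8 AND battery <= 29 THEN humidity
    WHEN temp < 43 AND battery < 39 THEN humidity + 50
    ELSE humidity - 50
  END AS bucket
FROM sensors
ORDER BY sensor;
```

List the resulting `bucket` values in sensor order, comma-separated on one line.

-10, -61, 48, -56, 50, 31, 68, -28, 33, -54, -46

sensor=B: ELSE → -10
sensor=C: temp < 6 → -61
sensor=D: ELSE → 48
sensor=F: temp < 6 → -56
sensor=M: temp < -15 OR zone = 'roof' → 50
sensor=N: temp < -15 OR zone = 'roof' → 31
sensor=P: temp < -15 OR zone = 'roof' → 68
sensor=S: ELSE → -28
sensor=V: ELSE → 33
sensor=W: temp < 6 → -54
sensor=Y: temp < 6 → -46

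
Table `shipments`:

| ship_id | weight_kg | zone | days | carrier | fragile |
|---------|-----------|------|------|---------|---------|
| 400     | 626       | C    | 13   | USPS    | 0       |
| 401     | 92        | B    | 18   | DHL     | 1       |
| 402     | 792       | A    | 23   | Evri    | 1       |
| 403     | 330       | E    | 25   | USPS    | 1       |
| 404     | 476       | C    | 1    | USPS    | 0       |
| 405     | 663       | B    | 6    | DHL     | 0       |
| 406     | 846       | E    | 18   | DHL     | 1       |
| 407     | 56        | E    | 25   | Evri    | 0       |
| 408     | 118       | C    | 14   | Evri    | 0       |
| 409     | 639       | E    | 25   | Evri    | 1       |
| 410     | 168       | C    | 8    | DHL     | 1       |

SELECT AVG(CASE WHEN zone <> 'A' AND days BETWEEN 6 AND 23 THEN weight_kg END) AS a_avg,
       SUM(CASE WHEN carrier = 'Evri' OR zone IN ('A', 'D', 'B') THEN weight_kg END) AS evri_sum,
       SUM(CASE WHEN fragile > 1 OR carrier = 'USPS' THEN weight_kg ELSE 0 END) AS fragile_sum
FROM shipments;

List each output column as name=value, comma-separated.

a_avg=418.8333333333, evri_sum=2360, fragile_sum=1432

[a_avg: zone <> 'A' AND days BETWEEN 6 AND 23]
ship_id=400: ✓ → 626
ship_id=401: ✓ → 92
ship_id=402: ✗
ship_id=403: ✗
ship_id=404: ✗
ship_id=405: ✓ → 663
ship_id=406: ✓ → 846
ship_id=407: ✗
ship_id=408: ✓ → 118
ship_id=409: ✗
ship_id=410: ✓ → 168
a_avg = (626 + 92 + 663 + 846 + 118 + 168) / 6 = 418.8333333333
—
[evri_sum: carrier = 'Evri' OR zone IN ('A', 'D', 'B')]
ship_id=400: ✗
ship_id=401: ✓ → 92
ship_id=402: ✓ → 792
ship_id=403: ✗
ship_id=404: ✗
ship_id=405: ✓ → 663
ship_id=406: ✗
ship_id=407: ✓ → 56
ship_id=408: ✓ → 118
ship_id=409: ✓ → 639
ship_id=410: ✗
evri_sum = 92 + 792 + 663 + 56 + 118 + 639 = 2360
—
[fragile_sum: fragile > 1 OR carrier = 'USPS']
ship_id=400: ✓ → 626
ship_id=401: ✗
ship_id=402: ✗
ship_id=403: ✓ → 330
ship_id=404: ✓ → 476
ship_id=405: ✗
ship_id=406: ✗
ship_id=407: ✗
ship_id=408: ✗
ship_id=409: ✗
ship_id=410: ✗
fragile_sum = 626 + 330 + 476 = 1432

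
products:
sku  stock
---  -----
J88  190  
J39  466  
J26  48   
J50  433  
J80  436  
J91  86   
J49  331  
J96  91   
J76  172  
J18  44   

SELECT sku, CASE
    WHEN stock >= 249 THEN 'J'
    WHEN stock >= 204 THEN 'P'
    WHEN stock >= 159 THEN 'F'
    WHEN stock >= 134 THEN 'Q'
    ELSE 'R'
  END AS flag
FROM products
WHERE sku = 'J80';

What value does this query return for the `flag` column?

J

sku = J80: stock=436.
stock >= 249 → true → J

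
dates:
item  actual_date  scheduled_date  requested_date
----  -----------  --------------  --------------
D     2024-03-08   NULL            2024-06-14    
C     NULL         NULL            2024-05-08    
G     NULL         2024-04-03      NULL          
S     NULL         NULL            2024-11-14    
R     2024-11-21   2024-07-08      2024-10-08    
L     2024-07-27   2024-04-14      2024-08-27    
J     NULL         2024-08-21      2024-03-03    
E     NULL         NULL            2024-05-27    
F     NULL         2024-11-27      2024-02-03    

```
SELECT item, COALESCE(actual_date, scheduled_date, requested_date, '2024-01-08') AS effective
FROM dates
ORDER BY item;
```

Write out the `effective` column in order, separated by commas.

item=C: actual_date=NULL, scheduled_date=NULL, requested_date=2024-05-08 → 2024-05-08
item=D: actual_date=2024-03-08 → 2024-03-08
item=E: actual_date=NULL, scheduled_date=NULL, requested_date=2024-05-27 → 2024-05-27
item=F: actual_date=NULL, scheduled_date=2024-11-27 → 2024-11-27
item=G: actual_date=NULL, scheduled_date=2024-04-03 → 2024-04-03
item=J: actual_date=NULL, scheduled_date=2024-08-21 → 2024-08-21
item=L: actual_date=2024-07-27 → 2024-07-27
item=R: actual_date=2024-11-21 → 2024-11-21
item=S: actual_date=NULL, scheduled_date=NULL, requested_date=2024-11-14 → 2024-11-14

2024-05-08, 2024-03-08, 2024-05-27, 2024-11-27, 2024-04-03, 2024-08-21, 2024-07-27, 2024-11-21, 2024-11-14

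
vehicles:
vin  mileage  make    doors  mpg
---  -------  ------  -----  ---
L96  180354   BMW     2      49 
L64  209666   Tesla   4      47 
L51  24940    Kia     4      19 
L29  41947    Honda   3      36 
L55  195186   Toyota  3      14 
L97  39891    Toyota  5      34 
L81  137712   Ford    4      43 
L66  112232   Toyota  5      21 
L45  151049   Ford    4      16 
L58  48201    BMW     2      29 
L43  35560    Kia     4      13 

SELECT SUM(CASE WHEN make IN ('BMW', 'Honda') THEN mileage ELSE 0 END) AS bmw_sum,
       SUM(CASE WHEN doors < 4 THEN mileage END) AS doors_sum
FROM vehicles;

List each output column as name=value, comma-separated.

bmw_sum=270502, doors_sum=465688

[bmw_sum: make IN ('BMW', 'Honda')]
vin=L96: ✓ → 180354
vin=L64: ✗
vin=L51: ✗
vin=L29: ✓ → 41947
vin=L55: ✗
vin=L97: ✗
vin=L81: ✗
vin=L66: ✗
vin=L45: ✗
vin=L58: ✓ → 48201
vin=L43: ✗
bmw_sum = 180354 + 41947 + 48201 = 270502
—
[doors_sum: doors < 4]
vin=L96: ✓ → 180354
vin=L64: ✗
vin=L51: ✗
vin=L29: ✓ → 41947
vin=L55: ✓ → 195186
vin=L97: ✗
vin=L81: ✗
vin=L66: ✗
vin=L45: ✗
vin=L58: ✓ → 48201
vin=L43: ✗
doors_sum = 180354 + 41947 + 195186 + 48201 = 465688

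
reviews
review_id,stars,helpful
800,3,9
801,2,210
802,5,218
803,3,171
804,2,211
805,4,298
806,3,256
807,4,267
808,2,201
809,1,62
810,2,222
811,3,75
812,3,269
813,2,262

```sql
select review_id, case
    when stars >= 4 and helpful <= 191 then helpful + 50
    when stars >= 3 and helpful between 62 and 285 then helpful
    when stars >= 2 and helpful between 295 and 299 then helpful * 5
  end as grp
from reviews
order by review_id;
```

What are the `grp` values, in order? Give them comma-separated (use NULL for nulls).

review_id=800: (no match → NULL) → NULL
review_id=801: (no match → NULL) → NULL
review_id=802: stars >= 3 and helpful between 62 and 285 → 218
review_id=803: stars >= 3 and helpful between 62 and 285 → 171
review_id=804: (no match → NULL) → NULL
review_id=805: stars >= 2 and helpful between 295 and 299 → 1490
review_id=806: stars >= 3 and helpful between 62 and 285 → 256
review_id=807: stars >= 3 and helpful between 62 and 285 → 267
review_id=808: (no match → NULL) → NULL
review_id=809: (no match → NULL) → NULL
review_id=810: (no match → NULL) → NULL
review_id=811: stars >= 3 and helpful between 62 and 285 → 75
review_id=812: stars >= 3 and helpful between 62 and 285 → 269
review_id=813: (no match → NULL) → NULL

NULL, NULL, 218, 171, NULL, 1490, 256, 267, NULL, NULL, NULL, 75, 269, NULL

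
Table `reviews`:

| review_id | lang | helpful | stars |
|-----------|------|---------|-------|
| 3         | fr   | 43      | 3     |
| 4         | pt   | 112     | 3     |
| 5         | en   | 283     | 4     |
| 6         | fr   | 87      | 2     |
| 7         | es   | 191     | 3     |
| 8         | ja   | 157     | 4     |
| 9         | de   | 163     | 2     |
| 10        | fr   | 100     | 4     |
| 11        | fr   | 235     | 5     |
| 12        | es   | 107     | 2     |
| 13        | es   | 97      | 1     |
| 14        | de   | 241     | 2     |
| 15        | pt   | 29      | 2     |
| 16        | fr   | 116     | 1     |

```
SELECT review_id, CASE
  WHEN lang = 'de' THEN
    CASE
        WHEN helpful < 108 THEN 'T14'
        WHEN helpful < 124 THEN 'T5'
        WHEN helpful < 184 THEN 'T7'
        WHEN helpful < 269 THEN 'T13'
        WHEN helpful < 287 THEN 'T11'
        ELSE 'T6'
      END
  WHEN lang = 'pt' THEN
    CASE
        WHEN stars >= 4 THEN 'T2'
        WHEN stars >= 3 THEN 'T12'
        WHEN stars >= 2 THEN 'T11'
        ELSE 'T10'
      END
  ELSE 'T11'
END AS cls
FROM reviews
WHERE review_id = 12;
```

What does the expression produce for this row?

T11

review_id = 12: lang=es, helpful=107, stars=2.
lang='es' → outer ELSE → T11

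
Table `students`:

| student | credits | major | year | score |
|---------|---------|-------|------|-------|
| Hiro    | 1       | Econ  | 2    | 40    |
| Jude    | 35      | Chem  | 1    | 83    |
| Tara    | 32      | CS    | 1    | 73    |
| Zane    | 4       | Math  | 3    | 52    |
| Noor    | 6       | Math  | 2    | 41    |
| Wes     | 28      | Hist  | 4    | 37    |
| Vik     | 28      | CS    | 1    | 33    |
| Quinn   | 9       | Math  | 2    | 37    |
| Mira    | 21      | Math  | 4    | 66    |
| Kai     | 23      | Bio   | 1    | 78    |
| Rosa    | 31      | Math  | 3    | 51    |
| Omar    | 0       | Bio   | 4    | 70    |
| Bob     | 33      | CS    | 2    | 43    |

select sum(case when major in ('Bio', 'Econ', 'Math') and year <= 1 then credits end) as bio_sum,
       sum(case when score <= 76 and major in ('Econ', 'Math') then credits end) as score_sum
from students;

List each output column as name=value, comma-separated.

bio_sum=23, score_sum=72

[bio_sum: major in ('Bio', 'Econ', 'Math') and year <= 1]
student=Hiro: ✗
student=Jude: ✗
student=Tara: ✗
student=Zane: ✗
student=Noor: ✗
student=Wes: ✗
student=Vik: ✗
student=Quinn: ✗
student=Mira: ✗
student=Kai: ✓ → 23
student=Rosa: ✗
student=Omar: ✗
student=Bob: ✗
bio_sum = 23
—
[score_sum: score <= 76 and major in ('Econ', 'Math')]
student=Hiro: ✓ → 1
student=Jude: ✗
student=Tara: ✗
student=Zane: ✓ → 4
student=Noor: ✓ → 6
student=Wes: ✗
student=Vik: ✗
student=Quinn: ✓ → 9
student=Mira: ✓ → 21
student=Kai: ✗
student=Rosa: ✓ → 31
student=Omar: ✗
student=Bob: ✗
score_sum = 1 + 4 + 6 + 9 + 21 + 31 = 72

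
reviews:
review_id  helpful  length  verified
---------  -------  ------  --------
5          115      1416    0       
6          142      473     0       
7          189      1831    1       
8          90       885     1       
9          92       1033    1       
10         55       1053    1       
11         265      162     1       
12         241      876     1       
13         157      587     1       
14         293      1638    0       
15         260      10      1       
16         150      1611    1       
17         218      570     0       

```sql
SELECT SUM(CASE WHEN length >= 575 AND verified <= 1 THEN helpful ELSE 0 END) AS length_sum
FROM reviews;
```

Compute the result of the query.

review_id=5: ✓ → 115
review_id=6: ✗
review_id=7: ✓ → 189
review_id=8: ✓ → 90
review_id=9: ✓ → 92
review_id=10: ✓ → 55
review_id=11: ✗
review_id=12: ✓ → 241
review_id=13: ✓ → 157
review_id=14: ✓ → 293
review_id=15: ✗
review_id=16: ✓ → 150
review_id=17: ✗
length_sum = 115 + 189 + 90 + 92 + 55 + 241 + 157 + 293 + 150 = 1382

1382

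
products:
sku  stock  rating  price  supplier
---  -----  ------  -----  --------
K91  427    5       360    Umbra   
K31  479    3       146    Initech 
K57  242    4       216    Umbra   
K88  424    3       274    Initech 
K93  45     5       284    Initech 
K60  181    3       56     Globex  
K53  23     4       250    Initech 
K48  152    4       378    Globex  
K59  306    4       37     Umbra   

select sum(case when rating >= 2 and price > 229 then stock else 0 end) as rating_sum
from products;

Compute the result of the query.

sku=K91: ✓ → 427
sku=K31: ✗
sku=K57: ✗
sku=K88: ✓ → 424
sku=K93: ✓ → 45
sku=K60: ✗
sku=K53: ✓ → 23
sku=K48: ✓ → 152
sku=K59: ✗
rating_sum = 427 + 424 + 45 + 23 + 152 = 1071

1071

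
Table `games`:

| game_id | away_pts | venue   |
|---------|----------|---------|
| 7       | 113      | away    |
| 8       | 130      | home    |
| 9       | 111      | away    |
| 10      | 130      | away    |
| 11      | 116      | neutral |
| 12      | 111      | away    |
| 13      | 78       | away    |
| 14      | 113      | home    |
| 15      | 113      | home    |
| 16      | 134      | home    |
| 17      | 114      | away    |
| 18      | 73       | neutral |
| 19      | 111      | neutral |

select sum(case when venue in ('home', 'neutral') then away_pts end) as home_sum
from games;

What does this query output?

game_id=7: ✗
game_id=8: ✓ → 130
game_id=9: ✗
game_id=10: ✗
game_id=11: ✓ → 116
game_id=12: ✗
game_id=13: ✗
game_id=14: ✓ → 113
game_id=15: ✓ → 113
game_id=16: ✓ → 134
game_id=17: ✗
game_id=18: ✓ → 73
game_id=19: ✓ → 111
home_sum = 130 + 116 + 113 + 113 + 134 + 73 + 111 = 790

790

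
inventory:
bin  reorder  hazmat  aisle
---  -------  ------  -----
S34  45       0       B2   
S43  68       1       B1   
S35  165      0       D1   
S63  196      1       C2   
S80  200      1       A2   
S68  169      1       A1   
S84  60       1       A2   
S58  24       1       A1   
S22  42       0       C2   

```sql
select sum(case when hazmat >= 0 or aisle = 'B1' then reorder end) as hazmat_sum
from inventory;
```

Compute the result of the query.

969

bin=S34: ✓ → 45
bin=S43: ✓ → 68
bin=S35: ✓ → 165
bin=S63: ✓ → 196
bin=S80: ✓ → 200
bin=S68: ✓ → 169
bin=S84: ✓ → 60
bin=S58: ✓ → 24
bin=S22: ✓ → 42
hazmat_sum = 45 + 68 + 165 + 196 + 200 + 169 + 60 + 24 + 42 = 969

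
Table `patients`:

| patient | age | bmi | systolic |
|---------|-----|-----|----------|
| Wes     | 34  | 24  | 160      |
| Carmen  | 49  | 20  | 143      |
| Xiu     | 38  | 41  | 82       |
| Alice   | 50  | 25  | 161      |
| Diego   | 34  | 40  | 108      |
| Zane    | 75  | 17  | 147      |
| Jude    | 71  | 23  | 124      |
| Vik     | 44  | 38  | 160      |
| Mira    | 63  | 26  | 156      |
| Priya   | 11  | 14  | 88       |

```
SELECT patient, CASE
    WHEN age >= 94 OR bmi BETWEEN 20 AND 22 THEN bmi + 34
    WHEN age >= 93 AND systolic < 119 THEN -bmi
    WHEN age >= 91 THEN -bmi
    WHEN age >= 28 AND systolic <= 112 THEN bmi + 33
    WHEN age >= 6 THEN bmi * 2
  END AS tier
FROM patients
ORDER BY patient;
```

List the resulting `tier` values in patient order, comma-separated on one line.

50, 54, 73, 46, 52, 28, 76, 48, 74, 34

patient=Alice: age >= 6 → 50
patient=Carmen: age >= 94 OR bmi BETWEEN 20 AND 22 → 54
patient=Diego: age >= 28 AND systolic <= 112 → 73
patient=Jude: age >= 6 → 46
patient=Mira: age >= 6 → 52
patient=Priya: age >= 6 → 28
patient=Vik: age >= 6 → 76
patient=Wes: age >= 6 → 48
patient=Xiu: age >= 28 AND systolic <= 112 → 74
patient=Zane: age >= 6 → 34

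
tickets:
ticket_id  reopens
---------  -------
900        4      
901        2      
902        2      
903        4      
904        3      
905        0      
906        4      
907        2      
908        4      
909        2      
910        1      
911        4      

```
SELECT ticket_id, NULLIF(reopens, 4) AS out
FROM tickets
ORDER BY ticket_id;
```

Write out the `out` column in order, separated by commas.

NULL, 2, 2, NULL, 3, 0, NULL, 2, NULL, 2, 1, NULL

ticket_id=900: reopens=4 vs 4: equal → NULL
ticket_id=901: reopens=2 vs 4: differ → 2
ticket_id=902: reopens=2 vs 4: differ → 2
ticket_id=903: reopens=4 vs 4: equal → NULL
ticket_id=904: reopens=3 vs 4: differ → 3
ticket_id=905: reopens=0 vs 4: differ → 0
ticket_id=906: reopens=4 vs 4: equal → NULL
ticket_id=907: reopens=2 vs 4: differ → 2
ticket_id=908: reopens=4 vs 4: equal → NULL
ticket_id=909: reopens=2 vs 4: differ → 2
ticket_id=910: reopens=1 vs 4: differ → 1
ticket_id=911: reopens=4 vs 4: equal → NULL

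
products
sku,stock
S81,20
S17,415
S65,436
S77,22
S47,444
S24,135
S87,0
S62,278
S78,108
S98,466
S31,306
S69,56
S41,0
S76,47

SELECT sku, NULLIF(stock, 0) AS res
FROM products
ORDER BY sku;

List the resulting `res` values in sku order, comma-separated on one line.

sku=S17: stock=415 vs 0: differ → 415
sku=S24: stock=135 vs 0: differ → 135
sku=S31: stock=306 vs 0: differ → 306
sku=S41: stock=0 vs 0: equal → NULL
sku=S47: stock=444 vs 0: differ → 444
sku=S62: stock=278 vs 0: differ → 278
sku=S65: stock=436 vs 0: differ → 436
sku=S69: stock=56 vs 0: differ → 56
sku=S76: stock=47 vs 0: differ → 47
sku=S77: stock=22 vs 0: differ → 22
sku=S78: stock=108 vs 0: differ → 108
sku=S81: stock=20 vs 0: differ → 20
sku=S87: stock=0 vs 0: equal → NULL
sku=S98: stock=466 vs 0: differ → 466

415, 135, 306, NULL, 444, 278, 436, 56, 47, 22, 108, 20, NULL, 466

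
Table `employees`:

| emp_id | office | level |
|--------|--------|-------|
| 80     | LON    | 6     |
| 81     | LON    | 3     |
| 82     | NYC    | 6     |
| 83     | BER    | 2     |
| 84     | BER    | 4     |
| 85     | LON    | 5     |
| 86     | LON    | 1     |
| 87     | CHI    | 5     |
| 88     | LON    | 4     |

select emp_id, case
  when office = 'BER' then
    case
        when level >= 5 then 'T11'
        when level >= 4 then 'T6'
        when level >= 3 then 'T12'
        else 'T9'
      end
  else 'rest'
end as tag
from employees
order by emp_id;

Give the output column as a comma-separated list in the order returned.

rest, rest, rest, T9, T6, rest, rest, rest, rest

emp_id=80: office='LON' → outer ELSE → rest
emp_id=81: office='LON' → outer ELSE → rest
emp_id=82: office='NYC' → outer ELSE → rest
emp_id=83: office='BER' → inner[ELSE] → T9
emp_id=84: office='BER' → inner[level >= 4] → T6
emp_id=85: office='LON' → outer ELSE → rest
emp_id=86: office='LON' → outer ELSE → rest
emp_id=87: office='CHI' → outer ELSE → rest
emp_id=88: office='LON' → outer ELSE → rest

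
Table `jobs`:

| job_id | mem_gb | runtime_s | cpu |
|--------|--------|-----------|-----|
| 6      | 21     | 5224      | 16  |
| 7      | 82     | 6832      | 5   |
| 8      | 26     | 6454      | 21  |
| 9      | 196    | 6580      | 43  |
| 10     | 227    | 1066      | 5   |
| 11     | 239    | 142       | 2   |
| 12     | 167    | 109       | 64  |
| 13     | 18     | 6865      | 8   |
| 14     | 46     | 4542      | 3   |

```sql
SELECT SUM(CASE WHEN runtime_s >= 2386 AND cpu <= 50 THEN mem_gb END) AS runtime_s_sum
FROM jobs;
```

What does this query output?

389

job_id=6: ✓ → 21
job_id=7: ✓ → 82
job_id=8: ✓ → 26
job_id=9: ✓ → 196
job_id=10: ✗
job_id=11: ✗
job_id=12: ✗
job_id=13: ✓ → 18
job_id=14: ✓ → 46
runtime_s_sum = 21 + 82 + 26 + 196 + 18 + 46 = 389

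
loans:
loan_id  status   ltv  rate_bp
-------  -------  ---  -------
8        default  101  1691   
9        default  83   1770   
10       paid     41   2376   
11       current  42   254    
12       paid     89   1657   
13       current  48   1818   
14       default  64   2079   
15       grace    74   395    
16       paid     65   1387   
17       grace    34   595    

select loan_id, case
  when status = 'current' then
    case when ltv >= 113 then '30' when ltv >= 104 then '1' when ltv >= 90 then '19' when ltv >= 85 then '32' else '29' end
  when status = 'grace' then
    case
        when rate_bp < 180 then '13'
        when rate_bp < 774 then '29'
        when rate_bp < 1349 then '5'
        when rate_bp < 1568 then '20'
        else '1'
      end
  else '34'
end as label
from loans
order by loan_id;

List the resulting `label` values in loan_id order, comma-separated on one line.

loan_id=8: status='default' → outer ELSE → 34
loan_id=9: status='default' → outer ELSE → 34
loan_id=10: status='paid' → outer ELSE → 34
loan_id=11: status='current' → inner[ELSE] → 29
loan_id=12: status='paid' → outer ELSE → 34
loan_id=13: status='current' → inner[ELSE] → 29
loan_id=14: status='default' → outer ELSE → 34
loan_id=15: status='grace' → inner[rate_bp < 774] → 29
loan_id=16: status='paid' → outer ELSE → 34
loan_id=17: status='grace' → inner[rate_bp < 774] → 29

34, 34, 34, 29, 34, 29, 34, 29, 34, 29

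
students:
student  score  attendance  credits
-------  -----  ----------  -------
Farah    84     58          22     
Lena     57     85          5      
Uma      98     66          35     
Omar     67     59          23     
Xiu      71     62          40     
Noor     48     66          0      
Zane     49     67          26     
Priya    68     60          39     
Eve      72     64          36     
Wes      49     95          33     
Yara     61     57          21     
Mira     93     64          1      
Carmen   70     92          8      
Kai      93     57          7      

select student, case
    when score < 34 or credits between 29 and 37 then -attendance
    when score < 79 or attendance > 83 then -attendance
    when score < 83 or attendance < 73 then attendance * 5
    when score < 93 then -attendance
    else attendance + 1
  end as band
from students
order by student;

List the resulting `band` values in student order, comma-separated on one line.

student=Carmen: score < 79 or attendance > 83 → -92
student=Eve: score < 34 or credits between 29 and 37 → -64
student=Farah: score < 83 or attendance < 73 → 290
student=Kai: score < 83 or attendance < 73 → 285
student=Lena: score < 79 or attendance > 83 → -85
student=Mira: score < 83 or attendance < 73 → 320
student=Noor: score < 79 or attendance > 83 → -66
student=Omar: score < 79 or attendance > 83 → -59
student=Priya: score < 79 or attendance > 83 → -60
student=Uma: score < 34 or credits between 29 and 37 → -66
student=Wes: score < 34 or credits between 29 and 37 → -95
student=Xiu: score < 79 or attendance > 83 → -62
student=Yara: score < 79 or attendance > 83 → -57
student=Zane: score < 79 or attendance > 83 → -67

-92, -64, 290, 285, -85, 320, -66, -59, -60, -66, -95, -62, -57, -67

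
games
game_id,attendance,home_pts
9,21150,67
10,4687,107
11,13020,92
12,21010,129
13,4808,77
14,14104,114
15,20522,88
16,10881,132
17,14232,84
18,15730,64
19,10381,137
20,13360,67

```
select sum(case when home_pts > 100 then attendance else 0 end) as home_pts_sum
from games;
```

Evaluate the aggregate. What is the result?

61063

game_id=9: ✗
game_id=10: ✓ → 4687
game_id=11: ✗
game_id=12: ✓ → 21010
game_id=13: ✗
game_id=14: ✓ → 14104
game_id=15: ✗
game_id=16: ✓ → 10881
game_id=17: ✗
game_id=18: ✗
game_id=19: ✓ → 10381
game_id=20: ✗
home_pts_sum = 4687 + 21010 + 14104 + 10881 + 10381 = 61063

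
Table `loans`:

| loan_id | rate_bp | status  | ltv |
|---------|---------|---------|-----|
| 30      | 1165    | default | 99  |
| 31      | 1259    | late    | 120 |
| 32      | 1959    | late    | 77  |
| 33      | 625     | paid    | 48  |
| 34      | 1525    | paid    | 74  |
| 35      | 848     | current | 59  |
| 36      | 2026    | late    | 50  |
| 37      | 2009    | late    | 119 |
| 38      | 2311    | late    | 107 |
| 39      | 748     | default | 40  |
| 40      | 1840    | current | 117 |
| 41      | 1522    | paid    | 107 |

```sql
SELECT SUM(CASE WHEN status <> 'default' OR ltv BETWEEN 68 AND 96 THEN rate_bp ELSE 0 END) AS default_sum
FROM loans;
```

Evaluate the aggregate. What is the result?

15924

loan_id=30: ✗
loan_id=31: ✓ → 1259
loan_id=32: ✓ → 1959
loan_id=33: ✓ → 625
loan_id=34: ✓ → 1525
loan_id=35: ✓ → 848
loan_id=36: ✓ → 2026
loan_id=37: ✓ → 2009
loan_id=38: ✓ → 2311
loan_id=39: ✗
loan_id=40: ✓ → 1840
loan_id=41: ✓ → 1522
default_sum = 1259 + 1959 + 625 + 1525 + 848 + 2026 + 2009 + 2311 + 1840 + 1522 = 15924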